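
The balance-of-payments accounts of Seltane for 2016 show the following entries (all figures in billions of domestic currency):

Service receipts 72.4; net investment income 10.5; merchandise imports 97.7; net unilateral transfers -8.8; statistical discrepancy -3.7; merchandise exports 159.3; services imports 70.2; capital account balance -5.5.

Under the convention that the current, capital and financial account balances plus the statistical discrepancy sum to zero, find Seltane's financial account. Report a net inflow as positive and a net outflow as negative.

-56.3

Goods balance = 159.3 - 97.7 = 61.6
Services balance = 72.4 - 70.2 = 2.2
Trade balance (goods + services) = 61.6 + 2.2 = 63.8
Net primary income = 10.5
Net secondary income = -8.8
Current account = 63.8 + 10.5 + (-8.8) = 65.5
Financial account = -(65.5 + (-5.5) + (-3.7)) = -56.3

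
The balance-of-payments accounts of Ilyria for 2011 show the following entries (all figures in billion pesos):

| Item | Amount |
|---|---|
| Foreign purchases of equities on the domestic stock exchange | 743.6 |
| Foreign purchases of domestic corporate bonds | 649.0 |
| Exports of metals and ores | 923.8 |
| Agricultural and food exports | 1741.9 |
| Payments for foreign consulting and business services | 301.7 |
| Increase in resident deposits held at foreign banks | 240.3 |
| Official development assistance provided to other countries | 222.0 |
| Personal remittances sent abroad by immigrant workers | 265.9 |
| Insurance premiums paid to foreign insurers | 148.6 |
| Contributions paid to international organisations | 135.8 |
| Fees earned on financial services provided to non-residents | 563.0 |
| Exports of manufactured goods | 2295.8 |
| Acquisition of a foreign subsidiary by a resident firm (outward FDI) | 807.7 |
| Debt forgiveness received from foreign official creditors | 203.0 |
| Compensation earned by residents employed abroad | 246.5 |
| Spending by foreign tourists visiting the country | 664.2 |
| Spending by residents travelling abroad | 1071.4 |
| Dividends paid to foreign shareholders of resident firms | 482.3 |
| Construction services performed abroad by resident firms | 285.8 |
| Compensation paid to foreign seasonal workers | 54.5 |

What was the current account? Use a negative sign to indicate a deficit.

4038.8

Goods: 1741.9 + 923.8 + 2295.8 = 4961.5
Services: -301.7 + 285.8 + 563.0 - 148.6 - 1071.4 + 664.2 = -8.7
Primary income: 246.5 - 54.5 - 482.3 = -290.3
Secondary income: -222.0 - 135.8 - 265.9 = -623.7
Current account = 4961.5 + (-8.7) + (-290.3) + (-623.7) = 4038.8
(Excluded from the current account — financial account: foreign purchases of equities on the domestic stock exchange 743.6, foreign purchases of domestic corporate bonds 649.0, increase in resident deposits held at foreign banks 240.3, acquisition of a foreign subsidiary by a resident firm (outward FDI) 807.7; capital account: debt forgiveness received from foreign official creditors 203.0.)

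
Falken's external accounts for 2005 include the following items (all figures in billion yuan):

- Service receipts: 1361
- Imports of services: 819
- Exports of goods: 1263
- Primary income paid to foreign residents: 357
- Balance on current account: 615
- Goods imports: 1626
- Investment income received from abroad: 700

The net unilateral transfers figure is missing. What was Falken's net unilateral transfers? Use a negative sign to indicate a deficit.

Current account = goods balance + services balance + net primary income + net secondary income
Sum of the known components = 522
Net unilateral transfers = CA - (known components) = 615 - 522 = 93

93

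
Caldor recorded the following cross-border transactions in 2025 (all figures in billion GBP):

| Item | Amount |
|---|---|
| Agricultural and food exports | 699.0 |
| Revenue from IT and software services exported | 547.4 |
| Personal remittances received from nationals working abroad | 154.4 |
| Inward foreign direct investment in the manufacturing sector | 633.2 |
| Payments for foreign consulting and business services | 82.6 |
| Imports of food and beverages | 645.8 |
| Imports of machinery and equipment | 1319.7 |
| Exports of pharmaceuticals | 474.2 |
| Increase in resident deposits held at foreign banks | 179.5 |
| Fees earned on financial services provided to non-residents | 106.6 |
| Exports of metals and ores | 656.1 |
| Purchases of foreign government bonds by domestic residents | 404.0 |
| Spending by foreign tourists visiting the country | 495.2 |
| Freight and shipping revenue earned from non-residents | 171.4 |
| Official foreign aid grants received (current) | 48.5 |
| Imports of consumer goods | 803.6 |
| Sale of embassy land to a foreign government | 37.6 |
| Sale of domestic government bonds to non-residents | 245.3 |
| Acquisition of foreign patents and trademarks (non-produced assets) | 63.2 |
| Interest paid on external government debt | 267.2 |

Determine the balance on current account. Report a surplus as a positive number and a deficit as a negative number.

Goods: 656.1 - 803.6 + 699.0 - 645.8 - 1319.7 + 474.2 = -939.8
Services: 547.4 - 82.6 + 106.6 + 171.4 + 495.2 = 1238.0
Primary income: -267.2
Secondary income: 154.4 + 48.5 = 202.9
Current account = (-939.8) + 1238.0 + (-267.2) + 202.9 = 233.9
(Excluded from the current account — financial account: inward foreign direct investment in the manufacturing sector 633.2, increase in resident deposits held at foreign banks 179.5, purchases of foreign government bonds by domestic residents 404.0, sale of domestic government bonds to non-residents 245.3; capital account: sale of embassy land to a foreign government 37.6, acquisition of foreign patents and trademarks (non-produced assets) 63.2.)

233.9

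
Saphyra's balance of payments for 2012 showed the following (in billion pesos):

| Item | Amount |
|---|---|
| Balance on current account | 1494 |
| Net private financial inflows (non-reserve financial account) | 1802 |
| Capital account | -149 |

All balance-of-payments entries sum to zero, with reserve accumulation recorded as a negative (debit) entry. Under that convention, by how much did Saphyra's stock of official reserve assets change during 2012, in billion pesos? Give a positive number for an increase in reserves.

3147

Official reserve transactions balance = -(1494 + (-149) + 1802) = -3147
An accumulation of reserves is recorded as a debit (negative entry), so the change in the stock of reserves is the negative of that balance.
Change in official reserves = -(-3147) = 3147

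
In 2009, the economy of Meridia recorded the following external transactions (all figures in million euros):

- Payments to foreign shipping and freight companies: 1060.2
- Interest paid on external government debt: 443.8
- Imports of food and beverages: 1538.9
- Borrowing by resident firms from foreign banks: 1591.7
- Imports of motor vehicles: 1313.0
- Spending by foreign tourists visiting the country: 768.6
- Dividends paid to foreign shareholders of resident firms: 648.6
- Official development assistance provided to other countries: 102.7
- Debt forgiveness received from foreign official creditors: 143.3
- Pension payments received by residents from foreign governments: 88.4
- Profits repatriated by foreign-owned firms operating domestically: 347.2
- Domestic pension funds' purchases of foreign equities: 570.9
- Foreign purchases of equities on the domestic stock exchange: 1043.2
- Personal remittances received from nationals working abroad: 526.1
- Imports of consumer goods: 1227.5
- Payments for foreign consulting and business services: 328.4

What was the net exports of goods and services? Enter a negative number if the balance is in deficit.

Goods: -1538.9 - 1313.0 - 1227.5 = -4079.4
Services: 768.6 - 328.4 - 1060.2 = -620.0
Trade balance = -4079.4 + (-620.0) = -4699.4
(Excluded from the trade balance — primary income: interest paid on external government debt 443.8, dividends paid to foreign shareholders of resident firms 648.6, profits repatriated by foreign-owned firms operating domestically 347.2; financial account: borrowing by resident firms from foreign banks 1591.7, domestic pension funds' purchases of foreign equities 570.9, foreign purchases of equities on the domestic stock exchange 1043.2; secondary income: official development assistance provided to other countries 102.7, pension payments received by residents from foreign governments 88.4, personal remittances received from nationals working abroad 526.1; capital account: debt forgiveness received from foreign official creditors 143.3.)

-4699.4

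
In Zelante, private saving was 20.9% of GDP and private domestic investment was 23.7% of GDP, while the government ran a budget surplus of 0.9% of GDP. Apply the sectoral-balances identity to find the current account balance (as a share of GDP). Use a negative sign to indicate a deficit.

By the sectoral-balances identity, CA = (S_private - I) + (T - G).
Private balance = 20.9 - 23.7 = -2.8
Government balance (T - G) = 0.9
CA = -2.8 + 0.9 = -1.9

-1.9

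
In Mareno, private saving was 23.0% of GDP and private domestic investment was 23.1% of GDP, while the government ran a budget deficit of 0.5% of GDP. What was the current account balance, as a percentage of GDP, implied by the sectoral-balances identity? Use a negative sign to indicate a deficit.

By the sectoral-balances identity, CA = (S_private - I) + (T - G).
Private balance = 23.0 - 23.1 = -0.1
Government balance (T - G) = -0.5
CA = -0.1 + (-0.5) = -0.6

-0.6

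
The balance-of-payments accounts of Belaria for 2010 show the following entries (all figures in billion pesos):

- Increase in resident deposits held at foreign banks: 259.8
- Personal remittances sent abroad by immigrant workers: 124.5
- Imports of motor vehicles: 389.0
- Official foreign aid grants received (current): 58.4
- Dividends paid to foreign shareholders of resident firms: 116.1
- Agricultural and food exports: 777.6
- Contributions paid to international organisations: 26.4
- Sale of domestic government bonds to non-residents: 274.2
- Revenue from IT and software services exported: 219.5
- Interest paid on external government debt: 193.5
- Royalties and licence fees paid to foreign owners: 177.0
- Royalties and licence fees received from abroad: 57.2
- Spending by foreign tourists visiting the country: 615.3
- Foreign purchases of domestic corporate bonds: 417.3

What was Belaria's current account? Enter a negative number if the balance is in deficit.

701.5

Goods: -389.0 + 777.6 = 388.6
Services: 57.2 + 615.3 + 219.5 - 177.0 = 715.0
Primary income: -193.5 - 116.1 = -309.6
Secondary income: 58.4 - 26.4 - 124.5 = -92.5
Current account = 388.6 + 715.0 + (-309.6) + (-92.5) = 701.5
(Excluded from the current account — financial account: increase in resident deposits held at foreign banks 259.8, sale of domestic government bonds to non-residents 274.2, foreign purchases of domestic corporate bonds 417.3.)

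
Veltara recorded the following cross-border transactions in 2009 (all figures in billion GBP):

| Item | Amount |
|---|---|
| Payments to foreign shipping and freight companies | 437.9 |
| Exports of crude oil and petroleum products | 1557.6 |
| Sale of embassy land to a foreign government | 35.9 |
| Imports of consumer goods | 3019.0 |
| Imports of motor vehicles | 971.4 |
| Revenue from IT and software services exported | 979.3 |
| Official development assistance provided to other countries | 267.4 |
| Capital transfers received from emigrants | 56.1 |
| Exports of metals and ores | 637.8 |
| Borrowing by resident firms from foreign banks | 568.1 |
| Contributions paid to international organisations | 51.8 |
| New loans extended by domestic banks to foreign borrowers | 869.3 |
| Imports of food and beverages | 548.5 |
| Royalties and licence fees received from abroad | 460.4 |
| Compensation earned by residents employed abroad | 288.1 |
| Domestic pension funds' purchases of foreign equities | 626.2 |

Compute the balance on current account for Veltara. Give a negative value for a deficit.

-1372.8

Goods: -548.5 - 3019.0 + 1557.6 + 637.8 - 971.4 = -2343.5
Services: -437.9 + 979.3 + 460.4 = 1001.8
Primary income: 288.1
Secondary income: -267.4 - 51.8 = -319.2
Current account = (-2343.5) + 1001.8 + 288.1 + (-319.2) = -1372.8
(Excluded from the current account — capital account: sale of embassy land to a foreign government 35.9, capital transfers received from emigrants 56.1; financial account: borrowing by resident firms from foreign banks 568.1, new loans extended by domestic banks to foreign borrowers 869.3, domestic pension funds' purchases of foreign equities 626.2.)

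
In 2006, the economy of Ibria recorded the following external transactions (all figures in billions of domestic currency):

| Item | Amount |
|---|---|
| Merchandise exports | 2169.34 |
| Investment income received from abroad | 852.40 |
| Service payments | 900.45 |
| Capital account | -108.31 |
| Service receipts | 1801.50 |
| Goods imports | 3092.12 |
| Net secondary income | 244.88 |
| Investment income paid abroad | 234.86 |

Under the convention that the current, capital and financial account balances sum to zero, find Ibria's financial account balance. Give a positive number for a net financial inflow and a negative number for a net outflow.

-732.38

Goods balance = 2169.34 - 3092.12 = -922.78
Services balance = 1801.50 - 900.45 = 901.05
Trade balance (goods + services) = -922.78 + 901.05 = -21.73
Net primary income = 852.40 - 234.86 = 617.54
Net secondary income = 244.88
Current account = -21.73 + 617.54 + 244.88 = 840.69
Financial account = -(840.69 + (-108.31)) = -732.38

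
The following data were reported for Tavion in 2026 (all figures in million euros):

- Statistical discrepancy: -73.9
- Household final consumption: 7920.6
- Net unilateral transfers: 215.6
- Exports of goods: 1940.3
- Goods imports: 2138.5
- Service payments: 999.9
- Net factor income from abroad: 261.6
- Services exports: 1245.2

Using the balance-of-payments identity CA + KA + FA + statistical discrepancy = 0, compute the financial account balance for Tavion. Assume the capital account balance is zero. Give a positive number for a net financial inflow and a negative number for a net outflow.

-450.4

Goods balance = 1940.3 - 2138.5 = -198.2
Services balance = 1245.2 - 999.9 = 245.3
Trade balance (goods + services) = -198.2 + 245.3 = 47.1
Net primary income = 261.6
Net secondary income = 215.6
Current account = 47.1 + 261.6 + 215.6 = 524.3
Financial account = -(524.3 + (-73.9)) = -450.4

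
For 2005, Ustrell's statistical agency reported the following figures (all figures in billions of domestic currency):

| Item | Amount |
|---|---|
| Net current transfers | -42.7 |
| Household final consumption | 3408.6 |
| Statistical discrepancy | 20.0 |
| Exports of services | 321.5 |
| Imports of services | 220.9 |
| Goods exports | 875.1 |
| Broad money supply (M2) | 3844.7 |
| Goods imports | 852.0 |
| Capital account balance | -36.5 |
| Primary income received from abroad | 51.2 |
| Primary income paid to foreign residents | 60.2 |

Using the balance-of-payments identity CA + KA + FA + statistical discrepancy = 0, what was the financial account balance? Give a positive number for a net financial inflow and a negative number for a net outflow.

Goods balance = 875.1 - 852.0 = 23.1
Services balance = 321.5 - 220.9 = 100.6
Trade balance (goods + services) = 23.1 + 100.6 = 123.7
Net primary income = 51.2 - 60.2 = -9.0
Net secondary income = -42.7
Current account = 123.7 + (-9.0) + (-42.7) = 72.0
Financial account = -(72.0 + (-36.5) + 20.0) = -55.5

-55.5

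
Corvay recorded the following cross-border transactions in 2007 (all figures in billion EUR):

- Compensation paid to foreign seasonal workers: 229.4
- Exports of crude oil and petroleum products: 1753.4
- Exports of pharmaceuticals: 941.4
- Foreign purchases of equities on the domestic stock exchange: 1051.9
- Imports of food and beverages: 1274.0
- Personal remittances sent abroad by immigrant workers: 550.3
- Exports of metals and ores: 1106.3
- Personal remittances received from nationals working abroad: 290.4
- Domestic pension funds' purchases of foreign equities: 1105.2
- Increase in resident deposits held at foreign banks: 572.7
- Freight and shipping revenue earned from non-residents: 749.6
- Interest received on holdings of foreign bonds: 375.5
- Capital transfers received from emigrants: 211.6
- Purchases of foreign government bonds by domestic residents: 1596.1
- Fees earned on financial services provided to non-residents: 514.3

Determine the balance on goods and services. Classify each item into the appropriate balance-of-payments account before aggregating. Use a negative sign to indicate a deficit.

Goods: 1106.3 + 1753.4 - 1274.0 + 941.4 = 2527.1
Services: 514.3 + 749.6 = 1263.9
Trade balance = 2527.1 + 1263.9 = 3791.0
(Excluded from the trade balance — primary income: compensation paid to foreign seasonal workers 229.4, interest received on holdings of foreign bonds 375.5; financial account: foreign purchases of equities on the domestic stock exchange 1051.9, domestic pension funds' purchases of foreign equities 1105.2, increase in resident deposits held at foreign banks 572.7, purchases of foreign government bonds by domestic residents 1596.1; secondary income: personal remittances sent abroad by immigrant workers 550.3, personal remittances received from nationals working abroad 290.4; capital account: capital transfers received from emigrants 211.6.)

3791.0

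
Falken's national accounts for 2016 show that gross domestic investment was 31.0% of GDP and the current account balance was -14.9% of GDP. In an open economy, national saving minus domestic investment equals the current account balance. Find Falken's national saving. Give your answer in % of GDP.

S = I + CA = 31.0 + (-14.9) = 16.1

16.1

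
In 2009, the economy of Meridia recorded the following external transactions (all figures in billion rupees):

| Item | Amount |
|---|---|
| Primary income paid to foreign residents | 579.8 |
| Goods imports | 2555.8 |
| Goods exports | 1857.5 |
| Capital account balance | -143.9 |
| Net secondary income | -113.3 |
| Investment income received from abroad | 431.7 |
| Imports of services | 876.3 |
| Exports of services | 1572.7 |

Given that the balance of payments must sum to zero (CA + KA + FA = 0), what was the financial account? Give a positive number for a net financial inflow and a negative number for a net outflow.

407.2

Goods balance = 1857.5 - 2555.8 = -698.3
Services balance = 1572.7 - 876.3 = 696.4
Trade balance (goods + services) = -698.3 + 696.4 = -1.9
Net primary income = 431.7 - 579.8 = -148.1
Net secondary income = -113.3
Current account = -1.9 + (-148.1) + (-113.3) = -263.3
Financial account = -(-263.3 + (-143.9)) = 407.2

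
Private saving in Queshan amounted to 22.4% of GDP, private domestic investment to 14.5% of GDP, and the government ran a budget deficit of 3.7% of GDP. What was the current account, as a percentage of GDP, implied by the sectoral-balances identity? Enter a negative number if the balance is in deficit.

By the sectoral-balances identity, CA = (S_private - I) + (T - G).
Private balance = 22.4 - 14.5 = 7.9
Government balance (T - G) = -3.7
CA = 7.9 + (-3.7) = 4.2

4.2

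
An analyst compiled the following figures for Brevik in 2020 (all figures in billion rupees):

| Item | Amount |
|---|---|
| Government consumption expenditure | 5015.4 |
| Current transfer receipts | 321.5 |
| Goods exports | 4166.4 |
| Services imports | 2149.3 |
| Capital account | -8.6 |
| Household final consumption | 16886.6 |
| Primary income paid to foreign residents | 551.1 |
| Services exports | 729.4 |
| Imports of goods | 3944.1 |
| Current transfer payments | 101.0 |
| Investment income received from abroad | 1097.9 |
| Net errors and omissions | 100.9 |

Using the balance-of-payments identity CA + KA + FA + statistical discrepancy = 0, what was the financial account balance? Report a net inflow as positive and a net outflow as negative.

338.0

Goods balance = 4166.4 - 3944.1 = 222.3
Services balance = 729.4 - 2149.3 = -1419.9
Trade balance (goods + services) = 222.3 + (-1419.9) = -1197.6
Net primary income = 1097.9 - 551.1 = 546.8
Net secondary income = 321.5 - 101.0 = 220.5
Current account = -1197.6 + 546.8 + 220.5 = -430.3
Financial account = -(-430.3 + (-8.6) + 100.9) = 338.0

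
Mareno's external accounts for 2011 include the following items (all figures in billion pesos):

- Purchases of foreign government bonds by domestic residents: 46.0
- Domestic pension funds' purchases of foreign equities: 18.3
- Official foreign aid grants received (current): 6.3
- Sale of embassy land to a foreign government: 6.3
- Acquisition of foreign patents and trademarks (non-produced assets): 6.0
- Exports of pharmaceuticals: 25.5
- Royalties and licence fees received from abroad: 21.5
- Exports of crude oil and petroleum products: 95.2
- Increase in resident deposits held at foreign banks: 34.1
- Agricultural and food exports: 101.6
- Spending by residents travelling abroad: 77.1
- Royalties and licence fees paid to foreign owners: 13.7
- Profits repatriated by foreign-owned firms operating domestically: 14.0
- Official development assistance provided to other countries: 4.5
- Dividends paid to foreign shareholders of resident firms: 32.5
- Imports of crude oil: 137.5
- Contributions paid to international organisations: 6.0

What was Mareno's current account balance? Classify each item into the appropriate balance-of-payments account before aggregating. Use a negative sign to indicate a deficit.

-35.2

Goods: -137.5 + 25.5 + 101.6 + 95.2 = 84.8
Services: -77.1 + 21.5 - 13.7 = -69.3
Primary income: -32.5 - 14.0 = -46.5
Secondary income: -4.5 + 6.3 - 6.0 = -4.2
Current account = 84.8 + (-69.3) + (-46.5) + (-4.2) = -35.2
(Excluded from the current account — financial account: purchases of foreign government bonds by domestic residents 46.0, domestic pension funds' purchases of foreign equities 18.3, increase in resident deposits held at foreign banks 34.1; capital account: sale of embassy land to a foreign government 6.3, acquisition of foreign patents and trademarks (non-produced assets) 6.0.)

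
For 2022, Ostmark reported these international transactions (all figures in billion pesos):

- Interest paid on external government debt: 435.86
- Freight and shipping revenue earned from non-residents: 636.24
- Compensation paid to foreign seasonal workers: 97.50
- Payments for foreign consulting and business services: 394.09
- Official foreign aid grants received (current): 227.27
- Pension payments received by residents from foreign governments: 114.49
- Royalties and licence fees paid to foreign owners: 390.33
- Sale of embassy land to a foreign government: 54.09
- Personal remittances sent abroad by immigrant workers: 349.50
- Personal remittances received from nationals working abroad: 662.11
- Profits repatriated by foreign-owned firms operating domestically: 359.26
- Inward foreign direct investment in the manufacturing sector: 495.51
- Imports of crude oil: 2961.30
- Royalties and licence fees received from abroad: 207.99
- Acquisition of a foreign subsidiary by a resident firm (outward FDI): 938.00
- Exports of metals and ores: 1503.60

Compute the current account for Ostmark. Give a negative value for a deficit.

-1636.14

Goods: -2961.30 + 1503.60 = -1457.70
Services: -390.33 - 394.09 + 207.99 + 636.24 = 59.81
Primary income: -435.86 - 97.50 - 359.26 = -892.62
Secondary income: -349.50 + 114.49 + 227.27 + 662.11 = 654.37
Current account = (-1457.70) + 59.81 + (-892.62) + 654.37 = -1636.14
(Excluded from the current account — capital account: sale of embassy land to a foreign government 54.09; financial account: inward foreign direct investment in the manufacturing sector 495.51, acquisition of a foreign subsidiary by a resident firm (outward FDI) 938.00.)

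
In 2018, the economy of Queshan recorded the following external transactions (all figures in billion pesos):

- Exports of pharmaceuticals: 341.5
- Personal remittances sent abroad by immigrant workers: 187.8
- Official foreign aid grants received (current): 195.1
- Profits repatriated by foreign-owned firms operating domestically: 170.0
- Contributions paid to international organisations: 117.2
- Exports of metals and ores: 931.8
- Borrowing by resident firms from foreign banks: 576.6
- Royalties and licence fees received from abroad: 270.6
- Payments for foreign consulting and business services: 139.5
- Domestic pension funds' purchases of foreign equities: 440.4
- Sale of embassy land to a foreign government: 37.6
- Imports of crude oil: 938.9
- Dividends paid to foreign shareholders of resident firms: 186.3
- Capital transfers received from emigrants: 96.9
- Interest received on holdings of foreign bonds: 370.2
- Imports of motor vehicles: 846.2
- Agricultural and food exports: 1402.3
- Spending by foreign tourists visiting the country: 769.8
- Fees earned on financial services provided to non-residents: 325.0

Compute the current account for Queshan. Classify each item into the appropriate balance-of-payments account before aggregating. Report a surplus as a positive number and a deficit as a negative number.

2020.4

Goods: 1402.3 + 341.5 + 931.8 - 938.9 - 846.2 = 890.5
Services: 769.8 + 270.6 - 139.5 + 325.0 = 1225.9
Primary income: -170.0 + 370.2 - 186.3 = 13.9
Secondary income: 195.1 - 187.8 - 117.2 = -109.9
Current account = 890.5 + 1225.9 + 13.9 + (-109.9) = 2020.4
(Excluded from the current account — financial account: borrowing by resident firms from foreign banks 576.6, domestic pension funds' purchases of foreign equities 440.4; capital account: sale of embassy land to a foreign government 37.6, capital transfers received from emigrants 96.9.)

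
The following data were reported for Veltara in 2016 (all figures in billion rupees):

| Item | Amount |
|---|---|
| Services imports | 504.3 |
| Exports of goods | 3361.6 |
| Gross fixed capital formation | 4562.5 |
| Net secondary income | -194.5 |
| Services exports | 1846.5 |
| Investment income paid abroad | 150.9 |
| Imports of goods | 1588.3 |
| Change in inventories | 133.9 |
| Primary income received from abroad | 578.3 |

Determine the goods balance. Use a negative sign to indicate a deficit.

1773.3

Goods balance = 3361.6 - 1588.3 = 1773.3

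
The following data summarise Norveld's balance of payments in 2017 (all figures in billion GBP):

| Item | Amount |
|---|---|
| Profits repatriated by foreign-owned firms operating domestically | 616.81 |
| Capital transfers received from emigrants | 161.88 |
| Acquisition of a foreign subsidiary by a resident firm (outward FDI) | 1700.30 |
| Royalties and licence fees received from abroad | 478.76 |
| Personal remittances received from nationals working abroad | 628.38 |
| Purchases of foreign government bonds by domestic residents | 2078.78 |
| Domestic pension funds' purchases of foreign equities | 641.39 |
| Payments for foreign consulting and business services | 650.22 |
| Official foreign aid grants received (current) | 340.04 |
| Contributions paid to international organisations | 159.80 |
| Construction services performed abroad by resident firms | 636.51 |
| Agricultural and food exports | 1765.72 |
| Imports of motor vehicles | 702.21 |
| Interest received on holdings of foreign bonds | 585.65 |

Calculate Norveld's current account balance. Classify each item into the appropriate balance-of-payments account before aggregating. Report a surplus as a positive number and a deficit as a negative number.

2306.02

Goods: -702.21 + 1765.72 = 1063.51
Services: -650.22 + 636.51 + 478.76 = 465.05
Primary income: -616.81 + 585.65 = -31.16
Secondary income: 628.38 - 159.80 + 340.04 = 808.62
Current account = 1063.51 + 465.05 + (-31.16) + 808.62 = 2306.02
(Excluded from the current account — capital account: capital transfers received from emigrants 161.88; financial account: acquisition of a foreign subsidiary by a resident firm (outward FDI) 1700.30, purchases of foreign government bonds by domestic residents 2078.78, domestic pension funds' purchases of foreign equities 641.39.)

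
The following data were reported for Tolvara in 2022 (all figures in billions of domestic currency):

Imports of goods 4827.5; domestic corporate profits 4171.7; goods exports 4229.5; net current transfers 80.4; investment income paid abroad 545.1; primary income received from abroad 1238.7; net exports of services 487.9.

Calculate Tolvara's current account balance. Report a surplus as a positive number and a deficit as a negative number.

663.9

Goods balance = 4229.5 - 4827.5 = -598.0
Services balance = 487.9
Trade balance (goods + services) = -598.0 + 487.9 = -110.1
Net primary income = 1238.7 - 545.1 = 693.6
Net secondary income = 80.4
Current account = -110.1 + 693.6 + 80.4 = 663.9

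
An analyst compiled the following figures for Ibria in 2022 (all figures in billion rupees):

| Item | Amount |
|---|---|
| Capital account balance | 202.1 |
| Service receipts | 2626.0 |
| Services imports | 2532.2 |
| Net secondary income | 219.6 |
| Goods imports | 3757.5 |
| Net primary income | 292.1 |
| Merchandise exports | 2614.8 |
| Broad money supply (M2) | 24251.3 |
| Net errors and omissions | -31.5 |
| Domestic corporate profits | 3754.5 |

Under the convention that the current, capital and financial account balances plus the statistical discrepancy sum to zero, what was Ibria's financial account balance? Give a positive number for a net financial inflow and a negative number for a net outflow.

Goods balance = 2614.8 - 3757.5 = -1142.7
Services balance = 2626.0 - 2532.2 = 93.8
Trade balance (goods + services) = -1142.7 + 93.8 = -1048.9
Net primary income = 292.1
Net secondary income = 219.6
Current account = -1048.9 + 292.1 + 219.6 = -537.2
Financial account = -(-537.2 + 202.1 + (-31.5)) = 366.6

366.6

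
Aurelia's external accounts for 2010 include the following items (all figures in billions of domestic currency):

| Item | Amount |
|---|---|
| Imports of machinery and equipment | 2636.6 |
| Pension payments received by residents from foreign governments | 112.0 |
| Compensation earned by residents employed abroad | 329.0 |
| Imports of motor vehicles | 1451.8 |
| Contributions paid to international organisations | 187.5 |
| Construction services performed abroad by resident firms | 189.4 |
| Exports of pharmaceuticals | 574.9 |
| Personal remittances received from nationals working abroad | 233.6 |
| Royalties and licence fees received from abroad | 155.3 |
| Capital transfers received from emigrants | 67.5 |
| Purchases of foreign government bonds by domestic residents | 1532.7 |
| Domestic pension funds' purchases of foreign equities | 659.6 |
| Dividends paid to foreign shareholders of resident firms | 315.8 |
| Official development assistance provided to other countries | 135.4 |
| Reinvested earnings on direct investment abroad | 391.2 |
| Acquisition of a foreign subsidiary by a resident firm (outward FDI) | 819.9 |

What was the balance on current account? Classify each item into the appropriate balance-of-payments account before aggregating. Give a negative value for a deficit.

-2741.7

Goods: -2636.6 - 1451.8 + 574.9 = -3513.5
Services: 155.3 + 189.4 = 344.7
Primary income: -315.8 + 391.2 + 329.0 = 404.4
Secondary income: -187.5 + 112.0 + 233.6 - 135.4 = 22.7
Current account = (-3513.5) + 344.7 + 404.4 + 22.7 = -2741.7
(Excluded from the current account — capital account: capital transfers received from emigrants 67.5; financial account: purchases of foreign government bonds by domestic residents 1532.7, domestic pension funds' purchases of foreign equities 659.6, acquisition of a foreign subsidiary by a resident firm (outward FDI) 819.9.)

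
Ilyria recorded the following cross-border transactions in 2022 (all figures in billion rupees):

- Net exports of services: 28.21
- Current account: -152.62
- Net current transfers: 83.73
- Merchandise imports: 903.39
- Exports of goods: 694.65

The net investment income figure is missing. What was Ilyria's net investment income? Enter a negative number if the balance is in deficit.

Current account = goods balance + services balance + net primary income + net secondary income
Sum of the known components = -96.80
Net investment income = CA - (known components) = -152.62 - (-96.80) = -55.82

-55.82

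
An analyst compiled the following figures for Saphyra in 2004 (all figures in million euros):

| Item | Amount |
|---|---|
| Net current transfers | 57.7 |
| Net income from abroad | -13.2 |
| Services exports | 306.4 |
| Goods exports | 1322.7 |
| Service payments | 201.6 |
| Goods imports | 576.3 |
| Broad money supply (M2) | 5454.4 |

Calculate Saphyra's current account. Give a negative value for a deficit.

Goods balance = 1322.7 - 576.3 = 746.4
Services balance = 306.4 - 201.6 = 104.8
Trade balance (goods + services) = 746.4 + 104.8 = 851.2
Net primary income = -13.2
Net secondary income = 57.7
Current account = 851.2 + (-13.2) + 57.7 = 895.7

895.7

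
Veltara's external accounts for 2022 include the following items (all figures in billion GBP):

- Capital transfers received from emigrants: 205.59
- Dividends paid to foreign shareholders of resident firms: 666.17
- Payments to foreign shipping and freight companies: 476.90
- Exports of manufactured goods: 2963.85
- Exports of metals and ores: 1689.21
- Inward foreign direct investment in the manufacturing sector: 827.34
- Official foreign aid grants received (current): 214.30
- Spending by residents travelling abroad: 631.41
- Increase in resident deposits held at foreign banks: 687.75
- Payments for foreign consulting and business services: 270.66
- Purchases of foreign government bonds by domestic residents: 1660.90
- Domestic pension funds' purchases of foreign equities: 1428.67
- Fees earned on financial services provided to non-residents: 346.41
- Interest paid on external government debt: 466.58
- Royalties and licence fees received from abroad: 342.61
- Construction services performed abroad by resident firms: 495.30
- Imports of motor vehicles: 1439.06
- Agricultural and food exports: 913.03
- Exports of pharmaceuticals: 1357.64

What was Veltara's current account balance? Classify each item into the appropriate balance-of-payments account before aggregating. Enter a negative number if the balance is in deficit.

4371.57

Goods: 1357.64 - 1439.06 + 1689.21 + 913.03 + 2963.85 = 5484.67
Services: -476.90 + 346.41 + 342.61 - 631.41 - 270.66 + 495.30 = -194.65
Primary income: -466.58 - 666.17 = -1132.75
Secondary income: 214.30
Current account = 5484.67 + (-194.65) + (-1132.75) + 214.30 = 4371.57
(Excluded from the current account — capital account: capital transfers received from emigrants 205.59; financial account: inward foreign direct investment in the manufacturing sector 827.34, increase in resident deposits held at foreign banks 687.75, purchases of foreign government bonds by domestic residents 1660.90, domestic pension funds' purchases of foreign equities 1428.67.)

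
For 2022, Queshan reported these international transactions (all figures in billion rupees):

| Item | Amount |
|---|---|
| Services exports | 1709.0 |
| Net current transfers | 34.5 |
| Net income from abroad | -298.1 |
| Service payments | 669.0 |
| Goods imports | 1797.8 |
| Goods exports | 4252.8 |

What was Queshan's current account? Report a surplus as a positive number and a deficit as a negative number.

Goods balance = 4252.8 - 1797.8 = 2455.0
Services balance = 1709.0 - 669.0 = 1040.0
Trade balance (goods + services) = 2455.0 + 1040.0 = 3495.0
Net primary income = -298.1
Net secondary income = 34.5
Current account = 3495.0 + (-298.1) + 34.5 = 3231.4

3231.4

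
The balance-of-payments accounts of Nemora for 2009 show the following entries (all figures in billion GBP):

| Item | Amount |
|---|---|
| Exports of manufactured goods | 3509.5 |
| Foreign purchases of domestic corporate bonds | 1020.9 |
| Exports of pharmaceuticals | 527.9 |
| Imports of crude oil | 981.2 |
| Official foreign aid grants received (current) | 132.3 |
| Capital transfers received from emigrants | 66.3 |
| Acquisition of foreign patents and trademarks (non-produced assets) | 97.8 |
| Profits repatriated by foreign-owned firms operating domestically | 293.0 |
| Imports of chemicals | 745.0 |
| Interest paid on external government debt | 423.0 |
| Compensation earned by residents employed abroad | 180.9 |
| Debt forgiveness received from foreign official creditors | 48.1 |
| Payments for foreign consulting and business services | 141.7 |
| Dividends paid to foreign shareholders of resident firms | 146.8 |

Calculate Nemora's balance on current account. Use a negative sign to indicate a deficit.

Goods: 3509.5 - 745.0 - 981.2 + 527.9 = 2311.2
Services: -141.7
Primary income: -423.0 + 180.9 - 293.0 - 146.8 = -681.9
Secondary income: 132.3
Current account = 2311.2 + (-141.7) + (-681.9) + 132.3 = 1619.9
(Excluded from the current account — financial account: foreign purchases of domestic corporate bonds 1020.9; capital account: capital transfers received from emigrants 66.3, acquisition of foreign patents and trademarks (non-produced assets) 97.8, debt forgiveness received from foreign official creditors 48.1.)

1619.9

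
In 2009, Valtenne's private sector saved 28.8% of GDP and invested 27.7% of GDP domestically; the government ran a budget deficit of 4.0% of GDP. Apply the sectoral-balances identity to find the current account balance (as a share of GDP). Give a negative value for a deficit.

-2.9

By the sectoral-balances identity, CA = (S_private - I) + (T - G).
Private balance = 28.8 - 27.7 = 1.1
Government balance (T - G) = -4.0
CA = 1.1 + (-4.0) = -2.9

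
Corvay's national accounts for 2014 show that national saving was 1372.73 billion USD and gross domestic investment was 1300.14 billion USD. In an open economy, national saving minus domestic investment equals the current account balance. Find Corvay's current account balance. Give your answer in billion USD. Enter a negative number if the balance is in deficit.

CA = S - I = 1372.73 - 1300.14 = 72.59

72.59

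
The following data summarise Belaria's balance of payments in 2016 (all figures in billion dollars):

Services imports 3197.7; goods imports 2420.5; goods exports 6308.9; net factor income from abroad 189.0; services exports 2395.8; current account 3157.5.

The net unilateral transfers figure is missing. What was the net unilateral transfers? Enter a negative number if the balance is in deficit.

-118.0

Current account = goods balance + services balance + net primary income + net secondary income
Sum of the known components = 3275.5
Net unilateral transfers = CA - (known components) = 3157.5 - 3275.5 = -118.0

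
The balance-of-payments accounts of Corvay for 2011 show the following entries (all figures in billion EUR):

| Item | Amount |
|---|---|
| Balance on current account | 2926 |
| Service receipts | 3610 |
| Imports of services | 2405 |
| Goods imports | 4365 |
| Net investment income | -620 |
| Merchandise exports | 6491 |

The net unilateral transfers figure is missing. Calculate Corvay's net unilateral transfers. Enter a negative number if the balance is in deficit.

215

Current account = goods balance + services balance + net primary income + net secondary income
Sum of the known components = 2711
Net unilateral transfers = CA - (known components) = 2926 - 2711 = 215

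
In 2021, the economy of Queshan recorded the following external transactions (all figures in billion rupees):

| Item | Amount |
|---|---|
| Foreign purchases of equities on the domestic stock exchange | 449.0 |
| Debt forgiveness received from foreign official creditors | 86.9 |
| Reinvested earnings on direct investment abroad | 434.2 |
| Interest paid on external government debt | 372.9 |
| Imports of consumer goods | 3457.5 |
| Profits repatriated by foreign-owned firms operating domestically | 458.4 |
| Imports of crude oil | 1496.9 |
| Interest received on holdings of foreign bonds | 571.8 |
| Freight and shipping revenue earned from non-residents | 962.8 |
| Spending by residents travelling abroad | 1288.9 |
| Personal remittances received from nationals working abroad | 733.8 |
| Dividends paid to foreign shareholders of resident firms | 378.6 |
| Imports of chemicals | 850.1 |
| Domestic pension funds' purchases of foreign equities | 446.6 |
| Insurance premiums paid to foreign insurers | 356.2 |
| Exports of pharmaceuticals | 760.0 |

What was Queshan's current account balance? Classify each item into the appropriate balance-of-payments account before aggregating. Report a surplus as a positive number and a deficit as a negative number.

Goods: -1496.9 + 760.0 - 3457.5 - 850.1 = -5044.5
Services: -1288.9 + 962.8 - 356.2 = -682.3
Primary income: 434.2 - 372.9 - 378.6 - 458.4 + 571.8 = -203.9
Secondary income: 733.8
Current account = (-5044.5) + (-682.3) + (-203.9) + 733.8 = -5196.9
(Excluded from the current account — financial account: foreign purchases of equities on the domestic stock exchange 449.0, domestic pension funds' purchases of foreign equities 446.6; capital account: debt forgiveness received from foreign official creditors 86.9.)

-5196.9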